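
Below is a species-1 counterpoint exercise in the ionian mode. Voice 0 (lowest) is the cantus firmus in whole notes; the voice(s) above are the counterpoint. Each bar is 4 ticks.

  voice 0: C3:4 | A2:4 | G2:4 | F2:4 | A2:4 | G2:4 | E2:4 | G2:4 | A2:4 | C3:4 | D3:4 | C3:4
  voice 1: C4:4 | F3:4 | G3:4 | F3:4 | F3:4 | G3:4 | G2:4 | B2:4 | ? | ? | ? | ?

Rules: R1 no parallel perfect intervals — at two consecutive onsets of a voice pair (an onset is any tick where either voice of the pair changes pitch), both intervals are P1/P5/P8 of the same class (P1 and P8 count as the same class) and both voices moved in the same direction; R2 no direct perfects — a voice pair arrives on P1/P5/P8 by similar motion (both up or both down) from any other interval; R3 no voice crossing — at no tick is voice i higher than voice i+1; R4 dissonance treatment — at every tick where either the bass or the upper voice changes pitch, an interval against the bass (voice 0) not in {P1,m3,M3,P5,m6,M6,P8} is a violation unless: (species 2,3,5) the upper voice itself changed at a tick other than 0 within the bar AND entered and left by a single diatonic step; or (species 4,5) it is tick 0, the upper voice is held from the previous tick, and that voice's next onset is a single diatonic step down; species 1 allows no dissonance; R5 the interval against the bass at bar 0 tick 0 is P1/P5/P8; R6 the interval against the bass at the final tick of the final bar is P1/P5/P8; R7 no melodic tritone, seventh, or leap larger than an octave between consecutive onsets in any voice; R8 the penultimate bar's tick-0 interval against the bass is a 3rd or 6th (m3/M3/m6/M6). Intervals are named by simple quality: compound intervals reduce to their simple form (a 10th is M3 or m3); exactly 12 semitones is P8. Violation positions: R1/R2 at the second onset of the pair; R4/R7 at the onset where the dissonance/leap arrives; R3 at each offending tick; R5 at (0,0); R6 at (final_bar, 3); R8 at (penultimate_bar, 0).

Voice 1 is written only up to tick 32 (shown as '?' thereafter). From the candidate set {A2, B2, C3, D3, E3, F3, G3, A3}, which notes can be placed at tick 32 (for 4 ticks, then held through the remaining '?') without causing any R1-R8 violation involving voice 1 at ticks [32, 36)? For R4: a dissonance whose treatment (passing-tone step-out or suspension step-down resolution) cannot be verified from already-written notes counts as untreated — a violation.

{A2, C3}

A2: legal
B2: violates R4
C3: legal
D3: violates R4
E3: violates R2
F3: violates R7
G3: violates R4
A3: violates R2,R7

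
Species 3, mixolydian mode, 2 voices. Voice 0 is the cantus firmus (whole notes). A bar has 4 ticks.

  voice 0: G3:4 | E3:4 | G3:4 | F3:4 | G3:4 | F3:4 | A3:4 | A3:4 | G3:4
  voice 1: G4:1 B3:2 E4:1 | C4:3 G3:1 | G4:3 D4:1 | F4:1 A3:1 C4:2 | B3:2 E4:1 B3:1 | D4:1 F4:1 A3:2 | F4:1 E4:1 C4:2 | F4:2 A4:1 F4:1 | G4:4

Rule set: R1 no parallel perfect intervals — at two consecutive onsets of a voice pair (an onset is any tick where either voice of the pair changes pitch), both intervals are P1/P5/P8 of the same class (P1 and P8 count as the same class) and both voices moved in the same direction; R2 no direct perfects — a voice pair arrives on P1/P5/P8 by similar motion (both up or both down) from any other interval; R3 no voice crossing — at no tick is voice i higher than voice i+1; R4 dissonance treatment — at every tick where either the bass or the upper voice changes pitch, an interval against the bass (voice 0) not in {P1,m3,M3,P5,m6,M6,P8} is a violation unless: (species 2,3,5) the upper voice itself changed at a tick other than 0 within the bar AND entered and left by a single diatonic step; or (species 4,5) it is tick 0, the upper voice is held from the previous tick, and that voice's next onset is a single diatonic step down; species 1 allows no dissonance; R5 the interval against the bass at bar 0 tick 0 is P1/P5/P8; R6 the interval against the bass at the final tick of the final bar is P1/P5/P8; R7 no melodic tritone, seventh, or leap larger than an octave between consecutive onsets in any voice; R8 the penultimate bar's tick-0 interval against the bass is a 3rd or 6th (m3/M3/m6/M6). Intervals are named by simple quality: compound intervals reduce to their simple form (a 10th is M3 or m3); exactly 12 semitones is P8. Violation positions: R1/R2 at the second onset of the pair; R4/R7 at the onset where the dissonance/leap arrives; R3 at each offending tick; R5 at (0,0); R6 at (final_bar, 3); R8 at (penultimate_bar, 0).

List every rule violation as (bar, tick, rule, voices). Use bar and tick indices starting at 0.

bar 0: v0=G3 v1=G4 downbeat P8
bar 1: v0=E3 v1=C4 downbeat m6
bar 2: v0=G3 v1=G4 downbeat P8
bar 3: v0=F3 v1=F4 downbeat P8
bar 4: v0=G3 v1=B3 downbeat M3
bar 5: v0=F3 v1=D4 downbeat M6
bar 6: v0=A3 v1=F4 downbeat m6
bar 7: v0=A3 v1=F4 downbeat m6
bar 8: v0=G3 v1=G4 downbeat P8
  -> R2 @ bar 2 tick 0 v(0, 1): E3/G3 m3 -> G3/G4 P8 similar

(2, 0, R2, (0, 1))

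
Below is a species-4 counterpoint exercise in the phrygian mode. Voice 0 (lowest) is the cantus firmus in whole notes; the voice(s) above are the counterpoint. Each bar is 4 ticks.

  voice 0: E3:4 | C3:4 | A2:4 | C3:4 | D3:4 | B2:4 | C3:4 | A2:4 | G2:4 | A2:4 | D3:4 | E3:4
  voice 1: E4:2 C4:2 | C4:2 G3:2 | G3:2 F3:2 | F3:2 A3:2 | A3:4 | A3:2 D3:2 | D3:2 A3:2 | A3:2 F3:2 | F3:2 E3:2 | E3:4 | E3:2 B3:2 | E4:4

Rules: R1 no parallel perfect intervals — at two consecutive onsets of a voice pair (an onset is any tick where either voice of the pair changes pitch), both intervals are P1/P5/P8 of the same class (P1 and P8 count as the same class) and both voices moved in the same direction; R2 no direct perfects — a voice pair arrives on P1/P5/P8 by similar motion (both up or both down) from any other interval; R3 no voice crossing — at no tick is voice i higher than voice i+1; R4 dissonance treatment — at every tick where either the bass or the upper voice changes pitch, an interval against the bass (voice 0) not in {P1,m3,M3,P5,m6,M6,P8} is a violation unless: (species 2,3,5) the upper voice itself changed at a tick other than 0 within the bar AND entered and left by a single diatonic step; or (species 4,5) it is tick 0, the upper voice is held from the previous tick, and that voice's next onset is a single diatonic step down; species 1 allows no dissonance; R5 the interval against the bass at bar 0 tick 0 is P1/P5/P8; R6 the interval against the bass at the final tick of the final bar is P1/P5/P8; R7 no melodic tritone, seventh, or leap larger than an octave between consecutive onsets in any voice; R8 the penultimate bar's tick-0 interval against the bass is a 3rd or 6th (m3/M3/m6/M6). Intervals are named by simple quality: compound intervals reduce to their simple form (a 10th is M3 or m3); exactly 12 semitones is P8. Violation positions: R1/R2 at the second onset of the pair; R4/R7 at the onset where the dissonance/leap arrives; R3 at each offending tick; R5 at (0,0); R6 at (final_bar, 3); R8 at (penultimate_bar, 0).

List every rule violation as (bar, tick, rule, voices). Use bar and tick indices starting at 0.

bar 0: v0=E3 v1=E4 downbeat P8
bar 1: v0=C3 v1=C4 downbeat P8
bar 2: v0=A2 v1=G3 downbeat m7
bar 3: v0=C3 v1=F3 downbeat P4
bar 4: v0=D3 v1=A3 downbeat P5
bar 5: v0=B2 v1=A3 downbeat m7
bar 6: v0=C3 v1=D3 downbeat M2
bar 7: v0=A2 v1=A3 downbeat P8
bar 8: v0=G2 v1=F3 downbeat m7
bar 9: v0=A2 v1=E3 downbeat P5
bar 10: v0=D3 v1=E3 downbeat M2
bar 11: v0=E3 v1=E4 downbeat P8
  -> R4 @ bar 3 tick 0 v(0, 1): C3/F3 P4 untreated
  -> R4 @ bar 5 tick 0 v(0, 1): B2/A3 m7 untreated
  -> R4 @ bar 6 tick 0 v(0, 1): C3/D3 M2 untreated
  -> R4 @ bar 10 tick 0 v(0, 1): D3/E3 M2 untreated
  -> R8 @ bar 10 tick 0 v(0, 1): penult M2 not 3rd/6th
  -> R2 @ bar 11 tick 0 v(0, 1): D3/B3 M6 -> E3/E4 P8 similar

(3, 0, R4, (0, 1))
(5, 0, R4, (0, 1))
(6, 0, R4, (0, 1))
(10, 0, R4, (0, 1))
(10, 0, R8, (0, 1))
(11, 0, R2, (0, 1))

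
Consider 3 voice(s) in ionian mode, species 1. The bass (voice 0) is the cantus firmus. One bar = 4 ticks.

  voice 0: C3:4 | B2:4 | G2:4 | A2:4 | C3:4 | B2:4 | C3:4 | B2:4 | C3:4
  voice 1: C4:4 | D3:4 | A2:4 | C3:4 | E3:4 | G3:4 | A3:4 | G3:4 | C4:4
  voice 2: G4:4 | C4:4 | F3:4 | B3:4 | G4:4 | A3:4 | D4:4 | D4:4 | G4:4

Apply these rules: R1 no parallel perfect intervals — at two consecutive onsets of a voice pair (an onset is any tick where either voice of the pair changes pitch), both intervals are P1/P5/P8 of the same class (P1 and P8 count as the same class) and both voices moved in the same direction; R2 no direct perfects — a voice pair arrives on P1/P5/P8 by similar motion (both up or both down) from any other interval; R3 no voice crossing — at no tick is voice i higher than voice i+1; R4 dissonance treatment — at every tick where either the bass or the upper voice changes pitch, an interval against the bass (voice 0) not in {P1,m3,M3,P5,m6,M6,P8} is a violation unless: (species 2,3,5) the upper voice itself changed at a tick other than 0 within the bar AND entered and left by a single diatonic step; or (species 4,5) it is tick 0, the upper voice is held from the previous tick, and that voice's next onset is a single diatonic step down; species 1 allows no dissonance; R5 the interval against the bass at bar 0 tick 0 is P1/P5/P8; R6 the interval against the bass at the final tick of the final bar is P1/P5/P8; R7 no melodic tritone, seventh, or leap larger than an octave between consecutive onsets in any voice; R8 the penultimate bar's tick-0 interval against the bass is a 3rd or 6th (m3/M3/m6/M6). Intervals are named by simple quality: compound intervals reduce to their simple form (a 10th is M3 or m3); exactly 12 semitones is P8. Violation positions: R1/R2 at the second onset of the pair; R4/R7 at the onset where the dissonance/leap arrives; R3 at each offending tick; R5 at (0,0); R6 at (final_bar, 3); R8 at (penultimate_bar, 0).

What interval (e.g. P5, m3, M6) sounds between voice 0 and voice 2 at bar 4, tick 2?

P5

voice 0=C3 voice 2=G4 -> P5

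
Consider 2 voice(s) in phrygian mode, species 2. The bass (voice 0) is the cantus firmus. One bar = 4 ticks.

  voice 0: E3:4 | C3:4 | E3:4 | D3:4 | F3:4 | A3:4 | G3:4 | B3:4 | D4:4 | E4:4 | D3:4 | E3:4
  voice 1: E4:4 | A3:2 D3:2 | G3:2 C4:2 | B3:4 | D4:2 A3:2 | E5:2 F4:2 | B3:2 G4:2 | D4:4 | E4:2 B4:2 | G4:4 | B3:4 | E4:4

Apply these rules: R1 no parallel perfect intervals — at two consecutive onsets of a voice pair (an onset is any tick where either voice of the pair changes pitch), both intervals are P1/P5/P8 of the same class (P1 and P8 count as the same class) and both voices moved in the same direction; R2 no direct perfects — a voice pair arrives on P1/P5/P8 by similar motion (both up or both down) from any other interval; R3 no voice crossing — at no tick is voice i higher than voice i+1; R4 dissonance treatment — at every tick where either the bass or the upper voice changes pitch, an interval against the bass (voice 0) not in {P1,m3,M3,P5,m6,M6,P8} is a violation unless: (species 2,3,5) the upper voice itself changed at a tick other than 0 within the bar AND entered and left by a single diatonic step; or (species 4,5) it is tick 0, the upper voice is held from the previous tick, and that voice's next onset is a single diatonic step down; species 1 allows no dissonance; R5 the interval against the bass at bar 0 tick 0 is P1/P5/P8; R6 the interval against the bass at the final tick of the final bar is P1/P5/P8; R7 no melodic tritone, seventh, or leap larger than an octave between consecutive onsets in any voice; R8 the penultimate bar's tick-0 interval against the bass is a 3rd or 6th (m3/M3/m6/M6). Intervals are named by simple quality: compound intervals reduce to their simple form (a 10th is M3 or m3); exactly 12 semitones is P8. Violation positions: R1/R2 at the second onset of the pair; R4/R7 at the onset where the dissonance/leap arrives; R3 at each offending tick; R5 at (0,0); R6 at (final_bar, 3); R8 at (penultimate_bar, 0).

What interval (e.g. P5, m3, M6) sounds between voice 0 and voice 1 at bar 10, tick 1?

voice 0=D3 voice 1=B3 -> M6

M6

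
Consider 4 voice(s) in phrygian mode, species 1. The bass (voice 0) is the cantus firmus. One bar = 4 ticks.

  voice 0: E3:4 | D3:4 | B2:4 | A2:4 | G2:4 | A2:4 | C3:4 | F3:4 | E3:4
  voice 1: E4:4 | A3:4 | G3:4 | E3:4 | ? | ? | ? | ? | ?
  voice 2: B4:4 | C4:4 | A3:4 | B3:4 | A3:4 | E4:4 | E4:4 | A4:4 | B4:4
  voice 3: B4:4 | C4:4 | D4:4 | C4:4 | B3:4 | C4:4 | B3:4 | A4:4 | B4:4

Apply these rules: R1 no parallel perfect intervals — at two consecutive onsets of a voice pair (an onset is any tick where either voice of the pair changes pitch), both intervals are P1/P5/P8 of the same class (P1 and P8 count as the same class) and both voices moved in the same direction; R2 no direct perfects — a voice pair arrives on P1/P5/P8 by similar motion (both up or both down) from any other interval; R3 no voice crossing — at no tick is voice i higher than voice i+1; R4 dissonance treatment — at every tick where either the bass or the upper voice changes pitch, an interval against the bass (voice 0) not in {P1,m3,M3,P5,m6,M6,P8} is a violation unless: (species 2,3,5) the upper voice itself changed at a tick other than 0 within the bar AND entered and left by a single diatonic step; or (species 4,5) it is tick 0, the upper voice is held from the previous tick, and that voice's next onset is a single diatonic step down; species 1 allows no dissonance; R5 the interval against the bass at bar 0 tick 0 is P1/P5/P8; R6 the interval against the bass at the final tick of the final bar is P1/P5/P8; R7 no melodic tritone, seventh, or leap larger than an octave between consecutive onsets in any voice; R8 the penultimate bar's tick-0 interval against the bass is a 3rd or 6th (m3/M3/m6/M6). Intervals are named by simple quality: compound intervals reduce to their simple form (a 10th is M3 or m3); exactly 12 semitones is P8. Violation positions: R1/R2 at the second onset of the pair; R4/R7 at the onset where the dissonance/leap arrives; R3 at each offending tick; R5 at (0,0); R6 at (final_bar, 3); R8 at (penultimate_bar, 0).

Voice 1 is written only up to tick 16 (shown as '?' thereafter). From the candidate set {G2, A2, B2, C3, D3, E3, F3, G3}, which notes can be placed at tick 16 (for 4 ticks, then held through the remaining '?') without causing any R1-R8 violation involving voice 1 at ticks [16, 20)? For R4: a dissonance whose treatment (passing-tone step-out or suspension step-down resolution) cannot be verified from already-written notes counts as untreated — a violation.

G2: violates R2
A2: violates R2,R4
B2: violates R2
C3: violates R4
D3: violates R1
E3: legal
F3: violates R4
G3: legal

{E3, G3}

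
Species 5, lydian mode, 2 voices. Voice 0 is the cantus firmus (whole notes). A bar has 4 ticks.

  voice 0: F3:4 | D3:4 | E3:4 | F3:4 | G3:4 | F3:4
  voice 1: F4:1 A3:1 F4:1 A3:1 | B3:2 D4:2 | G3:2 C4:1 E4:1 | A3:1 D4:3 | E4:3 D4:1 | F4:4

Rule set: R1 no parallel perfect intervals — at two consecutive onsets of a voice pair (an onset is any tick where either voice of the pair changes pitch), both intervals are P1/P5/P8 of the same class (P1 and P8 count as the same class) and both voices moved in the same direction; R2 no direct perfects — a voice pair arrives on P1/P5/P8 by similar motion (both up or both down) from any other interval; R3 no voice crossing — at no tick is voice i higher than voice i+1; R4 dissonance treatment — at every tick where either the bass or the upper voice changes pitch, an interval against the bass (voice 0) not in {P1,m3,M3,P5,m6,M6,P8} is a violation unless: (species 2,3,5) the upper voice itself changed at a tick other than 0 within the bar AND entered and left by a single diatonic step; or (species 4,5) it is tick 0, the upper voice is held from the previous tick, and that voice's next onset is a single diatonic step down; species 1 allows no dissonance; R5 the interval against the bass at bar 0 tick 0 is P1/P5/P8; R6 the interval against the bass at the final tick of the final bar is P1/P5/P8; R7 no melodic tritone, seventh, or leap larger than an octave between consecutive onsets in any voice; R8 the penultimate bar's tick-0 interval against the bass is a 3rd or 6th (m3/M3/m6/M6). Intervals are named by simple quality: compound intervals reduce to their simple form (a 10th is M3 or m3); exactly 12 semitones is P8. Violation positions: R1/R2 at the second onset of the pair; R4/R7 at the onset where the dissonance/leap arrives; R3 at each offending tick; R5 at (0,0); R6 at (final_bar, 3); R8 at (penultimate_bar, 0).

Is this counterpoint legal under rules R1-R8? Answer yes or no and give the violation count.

Yes (0 violations)

bar 0: v0=F3 v1=F4 (P8)
bar 1: v0=D3 v1=B3 (M6)
bar 2: v0=E3 v1=G3 (m3)
bar 3: v0=F3 v1=A3 (M3)
bar 4: v0=G3 v1=E4 (M6)
bar 5: v0=F3 v1=F4 (P8)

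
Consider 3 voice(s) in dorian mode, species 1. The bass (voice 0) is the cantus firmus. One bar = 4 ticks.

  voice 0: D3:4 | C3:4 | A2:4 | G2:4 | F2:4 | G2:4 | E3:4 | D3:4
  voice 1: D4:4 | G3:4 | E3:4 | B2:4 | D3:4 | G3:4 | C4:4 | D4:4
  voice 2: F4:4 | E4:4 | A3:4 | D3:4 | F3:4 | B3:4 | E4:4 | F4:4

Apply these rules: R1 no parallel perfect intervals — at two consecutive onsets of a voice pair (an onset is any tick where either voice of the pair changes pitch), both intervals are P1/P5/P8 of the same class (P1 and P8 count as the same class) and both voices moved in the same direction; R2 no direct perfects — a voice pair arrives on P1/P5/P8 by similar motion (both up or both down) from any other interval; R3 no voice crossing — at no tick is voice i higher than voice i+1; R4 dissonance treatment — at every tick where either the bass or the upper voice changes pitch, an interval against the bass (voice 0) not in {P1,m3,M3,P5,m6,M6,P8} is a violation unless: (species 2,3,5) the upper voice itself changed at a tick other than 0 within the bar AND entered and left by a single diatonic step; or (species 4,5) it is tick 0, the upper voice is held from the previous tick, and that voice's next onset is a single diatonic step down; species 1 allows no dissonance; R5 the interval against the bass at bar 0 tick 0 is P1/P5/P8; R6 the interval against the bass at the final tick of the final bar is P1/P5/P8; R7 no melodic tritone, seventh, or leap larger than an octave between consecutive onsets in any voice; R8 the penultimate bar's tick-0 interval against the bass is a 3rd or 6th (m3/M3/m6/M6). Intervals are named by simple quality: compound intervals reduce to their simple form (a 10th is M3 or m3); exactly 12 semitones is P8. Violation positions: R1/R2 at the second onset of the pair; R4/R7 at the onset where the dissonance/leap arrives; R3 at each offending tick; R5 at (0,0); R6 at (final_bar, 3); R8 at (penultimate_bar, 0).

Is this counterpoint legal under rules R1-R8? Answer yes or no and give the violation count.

bar 0: v0=D3 v1=D4 v2=F4 (m3)
bar 1: v0=C3 v1=G3 v2=E4 (M3)
bar 2: v0=A2 v1=E3 v2=A3 (P8)
bar 3: v0=G2 v1=B2 v2=D3 (P5)
bar 4: v0=F2 v1=D3 v2=F3 (P8)
bar 5: v0=G2 v1=G3 v2=B3 (M3)
bar 6: v0=E3 v1=C4 v2=E4 (P8)
bar 7: v0=D3 v1=D4 v2=F4 (m3)
  R5 @ bar0.0: opens on m3
  R2 @ bar1.0: D3/D4 P8 -> C3/G3 P5 similar
  R1 @ bar2.0: C3/G3 P5 -> A2/E3 P5 similar
  R2 @ bar2.0: C3/E4 M3 -> A2/A3 P8 similar
  R2 @ bar3.0: A2/A3 P8 -> G2/D3 P5 similar
  R2 @ bar5.0: F2/D3 M6 -> G2/G3 P8 similar
  R7 @ bar5.0: F3->B3 leap 6st
  R2 @ bar6.0: G2/B3 M3 -> E3/E4 P8 similar
  R8 @ bar6.0: penult P8 not 3rd/6th
  R6 @ bar7.3: closes on m3

No (10 violations)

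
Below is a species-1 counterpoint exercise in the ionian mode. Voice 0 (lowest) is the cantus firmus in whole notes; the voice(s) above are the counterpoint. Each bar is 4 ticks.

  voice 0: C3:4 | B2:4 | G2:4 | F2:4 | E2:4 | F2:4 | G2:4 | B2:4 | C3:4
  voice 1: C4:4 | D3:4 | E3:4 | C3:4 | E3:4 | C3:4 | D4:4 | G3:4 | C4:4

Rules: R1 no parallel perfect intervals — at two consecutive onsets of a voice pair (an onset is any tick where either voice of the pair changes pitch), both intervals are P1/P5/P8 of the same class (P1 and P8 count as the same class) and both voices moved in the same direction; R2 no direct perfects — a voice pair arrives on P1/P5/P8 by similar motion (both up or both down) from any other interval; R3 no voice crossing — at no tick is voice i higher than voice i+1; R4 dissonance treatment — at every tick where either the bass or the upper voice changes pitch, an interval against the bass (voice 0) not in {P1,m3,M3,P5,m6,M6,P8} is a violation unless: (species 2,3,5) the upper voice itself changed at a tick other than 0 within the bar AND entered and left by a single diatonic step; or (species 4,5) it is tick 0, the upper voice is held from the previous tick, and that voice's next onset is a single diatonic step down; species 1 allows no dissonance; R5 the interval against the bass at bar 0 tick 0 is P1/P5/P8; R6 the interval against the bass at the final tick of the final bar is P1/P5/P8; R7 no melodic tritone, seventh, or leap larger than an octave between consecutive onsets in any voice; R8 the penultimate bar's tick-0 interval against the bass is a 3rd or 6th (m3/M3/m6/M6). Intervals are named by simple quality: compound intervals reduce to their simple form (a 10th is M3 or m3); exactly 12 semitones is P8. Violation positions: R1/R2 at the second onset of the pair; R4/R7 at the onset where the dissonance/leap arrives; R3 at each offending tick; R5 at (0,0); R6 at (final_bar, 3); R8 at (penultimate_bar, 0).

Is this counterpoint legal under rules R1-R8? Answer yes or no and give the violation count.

No (5 violations)

bar 0: v0=C3 v1=C4 (P8)
bar 1: v0=B2 v1=D3 (m3)
bar 2: v0=G2 v1=E3 (M6)
bar 3: v0=F2 v1=C3 (P5)
bar 4: v0=E2 v1=E3 (P8)
bar 5: v0=F2 v1=C3 (P5)
bar 6: v0=G2 v1=D4 (P5)
bar 7: v0=B2 v1=G3 (m6)
bar 8: v0=C3 v1=C4 (P8)
  R7 @ bar1.0: C4->D3 leap 10st
  R2 @ bar3.0: G2/E3 M6 -> F2/C3 P5 similar
  R1 @ bar6.0: F2/C3 P5 -> G2/D4 P5 similar
  R7 @ bar6.0: C3->D4 leap 14st
  R2 @ bar8.0: B2/G3 m6 -> C3/C4 P8 similar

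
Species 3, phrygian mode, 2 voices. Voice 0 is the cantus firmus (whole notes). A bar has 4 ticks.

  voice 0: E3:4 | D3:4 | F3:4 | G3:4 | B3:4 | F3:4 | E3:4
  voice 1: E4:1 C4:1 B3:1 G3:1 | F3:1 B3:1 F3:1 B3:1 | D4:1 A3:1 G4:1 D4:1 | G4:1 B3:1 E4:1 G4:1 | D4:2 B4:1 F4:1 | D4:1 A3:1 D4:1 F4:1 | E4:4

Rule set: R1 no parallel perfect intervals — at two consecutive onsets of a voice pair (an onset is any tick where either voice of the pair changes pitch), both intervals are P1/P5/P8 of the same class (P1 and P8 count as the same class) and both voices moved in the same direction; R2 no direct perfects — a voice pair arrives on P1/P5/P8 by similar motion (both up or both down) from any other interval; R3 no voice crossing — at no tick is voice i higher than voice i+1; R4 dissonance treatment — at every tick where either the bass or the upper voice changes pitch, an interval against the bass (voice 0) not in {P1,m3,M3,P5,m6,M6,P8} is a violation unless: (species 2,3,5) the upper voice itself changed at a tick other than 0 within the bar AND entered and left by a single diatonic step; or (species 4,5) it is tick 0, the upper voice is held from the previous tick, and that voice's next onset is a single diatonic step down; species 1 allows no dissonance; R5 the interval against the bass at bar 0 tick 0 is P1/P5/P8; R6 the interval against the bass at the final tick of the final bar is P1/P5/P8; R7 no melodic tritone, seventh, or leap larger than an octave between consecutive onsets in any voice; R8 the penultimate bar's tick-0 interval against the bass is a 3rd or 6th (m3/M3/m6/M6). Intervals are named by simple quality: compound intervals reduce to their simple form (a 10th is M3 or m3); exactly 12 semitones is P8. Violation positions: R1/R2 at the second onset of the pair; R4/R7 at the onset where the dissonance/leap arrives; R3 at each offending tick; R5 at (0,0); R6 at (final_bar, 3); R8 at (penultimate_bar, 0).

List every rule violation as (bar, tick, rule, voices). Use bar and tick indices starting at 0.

(1, 1, R7, (1,))
(1, 2, R7, (1,))
(1, 3, R7, (1,))
(2, 2, R4, (0, 1))
(2, 2, R7, (1,))
(3, 0, R2, (0, 1))
(4, 3, R4, (0, 1))
(4, 3, R7, (1,))
(5, 0, R7, (0,))
(6, 0, R1, (0, 1))

bar 0: v0=E3 v1=E4 downbeat P8
bar 1: v0=D3 v1=F3 downbeat m3
bar 2: v0=F3 v1=D4 downbeat M6
bar 3: v0=G3 v1=G4 downbeat P8
bar 4: v0=B3 v1=D4 downbeat m3
bar 5: v0=F3 v1=D4 downbeat M6
bar 6: v0=E3 v1=E4 downbeat P8
  -> R7 @ bar 1 tick 1 v(1,): F3->B3 leap 6st
  -> R7 @ bar 1 tick 2 v(1,): B3->F3 leap 6st
  -> R7 @ bar 1 tick 3 v(1,): F3->B3 leap 6st
  -> R4 @ bar 2 tick 2 v(0, 1): F3/G4 M2 untreated
  -> R7 @ bar 2 tick 2 v(1,): A3->G4 leap 10st
  -> R2 @ bar 3 tick 0 v(0, 1): F3/D4 M6 -> G3/G4 P8 similar
  -> R4 @ bar 4 tick 3 v(0, 1): B3/F4 TT untreated
  -> R7 @ bar 4 tick 3 v(1,): B4->F4 leap 6st
  -> R7 @ bar 5 tick 0 v(0,): B3->F3 leap 6st
  -> R1 @ bar 6 tick 0 v(0, 1): F3/F4 P8 -> E3/E4 P8 similar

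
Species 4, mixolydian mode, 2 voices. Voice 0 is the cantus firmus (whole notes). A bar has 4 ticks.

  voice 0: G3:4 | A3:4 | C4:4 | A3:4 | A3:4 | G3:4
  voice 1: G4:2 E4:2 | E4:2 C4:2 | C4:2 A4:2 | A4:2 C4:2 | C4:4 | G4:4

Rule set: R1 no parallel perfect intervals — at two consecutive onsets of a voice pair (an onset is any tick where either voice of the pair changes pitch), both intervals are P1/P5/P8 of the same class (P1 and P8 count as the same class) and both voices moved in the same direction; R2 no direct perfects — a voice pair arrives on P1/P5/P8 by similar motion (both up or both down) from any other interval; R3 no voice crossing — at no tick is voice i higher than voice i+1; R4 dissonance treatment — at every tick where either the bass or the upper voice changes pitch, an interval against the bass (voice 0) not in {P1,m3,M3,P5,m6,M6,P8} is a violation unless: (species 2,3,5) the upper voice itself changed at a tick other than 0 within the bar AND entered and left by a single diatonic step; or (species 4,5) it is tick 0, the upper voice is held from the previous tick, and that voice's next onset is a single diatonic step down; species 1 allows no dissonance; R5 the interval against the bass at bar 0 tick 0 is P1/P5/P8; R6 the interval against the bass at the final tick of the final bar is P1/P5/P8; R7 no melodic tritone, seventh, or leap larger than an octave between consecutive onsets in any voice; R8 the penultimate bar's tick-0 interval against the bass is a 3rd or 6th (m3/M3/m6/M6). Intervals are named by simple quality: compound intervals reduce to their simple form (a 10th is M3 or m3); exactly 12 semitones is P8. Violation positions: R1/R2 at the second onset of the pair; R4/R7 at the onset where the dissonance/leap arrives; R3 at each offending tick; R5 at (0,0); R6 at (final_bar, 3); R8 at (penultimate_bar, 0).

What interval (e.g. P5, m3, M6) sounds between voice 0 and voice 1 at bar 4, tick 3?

m3

voice 0=A3 voice 1=C4 -> m3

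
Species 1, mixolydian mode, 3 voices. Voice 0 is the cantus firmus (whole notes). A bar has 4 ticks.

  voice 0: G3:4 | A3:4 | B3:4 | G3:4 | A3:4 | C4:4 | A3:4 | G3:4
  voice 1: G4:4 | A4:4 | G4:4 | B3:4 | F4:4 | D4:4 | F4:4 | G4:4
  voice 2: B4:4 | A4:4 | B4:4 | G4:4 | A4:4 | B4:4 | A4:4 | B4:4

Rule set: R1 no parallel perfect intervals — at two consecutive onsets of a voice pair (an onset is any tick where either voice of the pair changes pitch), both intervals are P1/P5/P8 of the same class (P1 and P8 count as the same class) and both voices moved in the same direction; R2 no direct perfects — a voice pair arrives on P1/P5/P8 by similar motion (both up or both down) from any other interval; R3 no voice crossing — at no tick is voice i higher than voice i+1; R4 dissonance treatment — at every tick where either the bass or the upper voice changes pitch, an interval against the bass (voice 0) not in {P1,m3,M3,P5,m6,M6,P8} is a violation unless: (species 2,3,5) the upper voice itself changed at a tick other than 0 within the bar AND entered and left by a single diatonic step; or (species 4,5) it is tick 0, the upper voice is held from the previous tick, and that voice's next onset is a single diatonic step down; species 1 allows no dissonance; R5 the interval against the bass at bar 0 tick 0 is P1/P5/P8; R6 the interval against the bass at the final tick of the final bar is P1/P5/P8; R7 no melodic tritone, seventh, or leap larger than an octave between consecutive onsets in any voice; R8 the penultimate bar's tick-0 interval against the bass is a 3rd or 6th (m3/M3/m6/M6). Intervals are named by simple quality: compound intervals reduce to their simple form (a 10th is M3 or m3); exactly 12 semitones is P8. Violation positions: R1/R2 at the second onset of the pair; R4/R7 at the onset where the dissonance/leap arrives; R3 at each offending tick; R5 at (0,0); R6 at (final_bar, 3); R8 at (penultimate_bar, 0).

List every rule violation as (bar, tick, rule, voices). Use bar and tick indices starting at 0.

bar 0: v0=G3 v1=G4 v2=B4 downbeat M3
bar 1: v0=A3 v1=A4 v2=A4 downbeat P8
bar 2: v0=B3 v1=G4 v2=B4 downbeat P8
bar 3: v0=G3 v1=B3 v2=G4 downbeat P8
bar 4: v0=A3 v1=F4 v2=A4 downbeat P8
bar 5: v0=C4 v1=D4 v2=B4 downbeat M7
bar 6: v0=A3 v1=F4 v2=A4 downbeat P8
bar 7: v0=G3 v1=G4 v2=B4 downbeat M3
  -> R5 @ bar 0 tick 0 v(0, 2): opens on M3
  -> R1 @ bar 1 tick 0 v(0, 1): G3/G4 P8 -> A3/A4 P8 similar
  -> R1 @ bar 2 tick 0 v(0, 2): A3/A4 P8 -> B3/B4 P8 similar
  -> R1 @ bar 3 tick 0 v(0, 2): B3/B4 P8 -> G3/G4 P8 similar
  -> R1 @ bar 4 tick 0 v(0, 2): G3/G4 P8 -> A3/A4 P8 similar
  -> R7 @ bar 4 tick 0 v(1,): B3->F4 leap 6st
  -> R4 @ bar 5 tick 0 v(0, 1): C4/D4 M2 untreated
  -> R4 @ bar 5 tick 0 v(0, 2): C4/B4 M7 untreated
  -> R2 @ bar 6 tick 0 v(0, 2): C4/B4 M7 -> A3/A4 P8 similar
  -> R8 @ bar 6 tick 0 v(0, 2): penult P8 not 3rd/6th
  -> R6 @ bar 7 tick 3 v(0, 2): closes on M3

(0, 0, R5, (0, 2))
(1, 0, R1, (0, 1))
(2, 0, R1, (0, 2))
(3, 0, R1, (0, 2))
(4, 0, R1, (0, 2))
(4, 0, R7, (1,))
(5, 0, R4, (0, 1))
(5, 0, R4, (0, 2))
(6, 0, R2, (0, 2))
(6, 0, R8, (0, 2))
(7, 3, R6, (0, 2))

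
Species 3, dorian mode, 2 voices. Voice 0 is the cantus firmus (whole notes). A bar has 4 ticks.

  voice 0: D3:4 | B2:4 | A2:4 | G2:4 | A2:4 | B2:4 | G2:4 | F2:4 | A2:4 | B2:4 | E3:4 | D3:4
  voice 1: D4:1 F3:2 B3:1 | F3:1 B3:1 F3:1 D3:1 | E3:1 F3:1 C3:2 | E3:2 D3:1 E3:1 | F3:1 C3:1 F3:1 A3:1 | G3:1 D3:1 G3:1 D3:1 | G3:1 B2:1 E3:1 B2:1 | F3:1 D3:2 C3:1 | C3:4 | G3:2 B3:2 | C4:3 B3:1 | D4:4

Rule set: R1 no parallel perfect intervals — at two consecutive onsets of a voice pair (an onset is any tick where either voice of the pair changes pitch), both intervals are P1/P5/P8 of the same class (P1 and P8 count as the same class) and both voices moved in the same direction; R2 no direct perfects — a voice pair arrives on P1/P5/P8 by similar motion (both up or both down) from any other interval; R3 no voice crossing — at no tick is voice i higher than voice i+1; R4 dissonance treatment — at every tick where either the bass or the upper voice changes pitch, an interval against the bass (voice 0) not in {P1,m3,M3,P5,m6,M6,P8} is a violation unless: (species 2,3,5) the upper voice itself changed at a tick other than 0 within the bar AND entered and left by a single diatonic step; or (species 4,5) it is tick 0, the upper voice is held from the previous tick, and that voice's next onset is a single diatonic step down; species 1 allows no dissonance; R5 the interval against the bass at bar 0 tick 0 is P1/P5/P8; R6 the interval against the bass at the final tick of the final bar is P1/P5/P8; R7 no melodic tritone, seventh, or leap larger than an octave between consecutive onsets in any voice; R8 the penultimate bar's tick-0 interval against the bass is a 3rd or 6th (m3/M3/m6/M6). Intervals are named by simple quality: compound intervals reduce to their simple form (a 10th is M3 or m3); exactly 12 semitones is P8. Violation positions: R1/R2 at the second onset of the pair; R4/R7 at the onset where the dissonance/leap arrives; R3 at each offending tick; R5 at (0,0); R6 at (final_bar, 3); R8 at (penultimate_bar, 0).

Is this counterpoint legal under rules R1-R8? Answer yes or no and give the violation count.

No (7 violations)

bar 0: v0=D3 v1=D4 (P8)
bar 1: v0=B2 v1=F3 (TT)
bar 2: v0=A2 v1=E3 (P5)
bar 3: v0=G2 v1=E3 (M6)
bar 4: v0=A2 v1=F3 (m6)
bar 5: v0=B2 v1=G3 (m6)
bar 6: v0=G2 v1=G3 (P8)
bar 7: v0=F2 v1=F3 (P8)
bar 8: v0=A2 v1=C3 (m3)
bar 9: v0=B2 v1=G3 (m6)
bar 10: v0=E3 v1=C4 (m6)
bar 11: v0=D3 v1=D4 (P8)
  R7 @ bar0.3: F3->B3 leap 6st
  R4 @ bar1.0: B2/F3 TT untreated
  R7 @ bar1.0: B3->F3 leap 6st
  R7 @ bar1.1: F3->B3 leap 6st
  R4 @ bar1.2: B2/F3 TT untreated
  R7 @ bar1.2: B3->F3 leap 6st
  R7 @ bar7.0: B2->F3 leap 6st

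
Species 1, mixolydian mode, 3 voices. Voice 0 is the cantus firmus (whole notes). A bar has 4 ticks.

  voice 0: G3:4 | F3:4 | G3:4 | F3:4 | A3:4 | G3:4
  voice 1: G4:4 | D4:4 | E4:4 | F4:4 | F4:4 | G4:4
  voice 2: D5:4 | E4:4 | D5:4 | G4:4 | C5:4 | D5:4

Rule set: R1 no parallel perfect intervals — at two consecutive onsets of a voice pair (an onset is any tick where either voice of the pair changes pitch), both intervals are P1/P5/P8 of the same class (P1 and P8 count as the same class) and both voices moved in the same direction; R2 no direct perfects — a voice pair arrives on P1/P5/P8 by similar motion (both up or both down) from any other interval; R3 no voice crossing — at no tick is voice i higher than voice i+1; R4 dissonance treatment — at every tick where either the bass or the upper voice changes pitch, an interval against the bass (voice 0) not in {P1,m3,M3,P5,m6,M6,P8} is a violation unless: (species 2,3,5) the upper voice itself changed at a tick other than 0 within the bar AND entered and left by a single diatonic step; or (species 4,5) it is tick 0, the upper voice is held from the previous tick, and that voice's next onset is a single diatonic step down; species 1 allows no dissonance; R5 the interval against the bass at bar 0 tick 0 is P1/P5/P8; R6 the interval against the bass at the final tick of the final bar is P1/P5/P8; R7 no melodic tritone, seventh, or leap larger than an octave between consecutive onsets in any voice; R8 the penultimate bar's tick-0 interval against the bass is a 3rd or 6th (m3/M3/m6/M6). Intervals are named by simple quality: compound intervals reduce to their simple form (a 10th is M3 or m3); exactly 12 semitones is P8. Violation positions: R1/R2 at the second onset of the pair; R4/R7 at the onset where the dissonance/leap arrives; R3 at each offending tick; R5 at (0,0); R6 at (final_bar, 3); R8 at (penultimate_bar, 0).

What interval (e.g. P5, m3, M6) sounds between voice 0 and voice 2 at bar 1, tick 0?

voice 0=F3 voice 2=E4 -> M7

M7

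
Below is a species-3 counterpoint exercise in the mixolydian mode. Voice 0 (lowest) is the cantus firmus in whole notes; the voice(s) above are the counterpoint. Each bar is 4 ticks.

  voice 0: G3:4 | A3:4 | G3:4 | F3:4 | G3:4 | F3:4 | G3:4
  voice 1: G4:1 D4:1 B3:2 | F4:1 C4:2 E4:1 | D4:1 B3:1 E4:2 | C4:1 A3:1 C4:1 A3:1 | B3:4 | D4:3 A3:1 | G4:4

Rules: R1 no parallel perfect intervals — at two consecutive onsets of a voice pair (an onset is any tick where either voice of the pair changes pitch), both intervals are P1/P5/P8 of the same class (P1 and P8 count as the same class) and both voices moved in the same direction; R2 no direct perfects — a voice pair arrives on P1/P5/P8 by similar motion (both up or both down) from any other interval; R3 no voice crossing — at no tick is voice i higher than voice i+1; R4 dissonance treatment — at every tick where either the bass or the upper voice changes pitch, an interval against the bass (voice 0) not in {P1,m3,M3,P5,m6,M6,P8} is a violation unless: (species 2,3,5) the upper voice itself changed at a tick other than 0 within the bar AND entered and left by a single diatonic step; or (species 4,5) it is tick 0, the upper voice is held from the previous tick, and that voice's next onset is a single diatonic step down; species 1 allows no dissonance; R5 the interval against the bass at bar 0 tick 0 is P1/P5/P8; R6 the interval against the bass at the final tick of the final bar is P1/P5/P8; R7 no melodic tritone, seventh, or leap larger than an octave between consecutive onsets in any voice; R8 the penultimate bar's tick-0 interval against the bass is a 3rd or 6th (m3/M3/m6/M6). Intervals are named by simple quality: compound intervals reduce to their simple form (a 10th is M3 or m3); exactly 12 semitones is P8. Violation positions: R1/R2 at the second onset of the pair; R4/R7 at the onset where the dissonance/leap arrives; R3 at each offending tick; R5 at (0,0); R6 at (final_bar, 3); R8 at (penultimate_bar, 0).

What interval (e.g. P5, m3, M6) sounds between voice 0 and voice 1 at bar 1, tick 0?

m6

voice 0=A3 voice 1=F4 -> m6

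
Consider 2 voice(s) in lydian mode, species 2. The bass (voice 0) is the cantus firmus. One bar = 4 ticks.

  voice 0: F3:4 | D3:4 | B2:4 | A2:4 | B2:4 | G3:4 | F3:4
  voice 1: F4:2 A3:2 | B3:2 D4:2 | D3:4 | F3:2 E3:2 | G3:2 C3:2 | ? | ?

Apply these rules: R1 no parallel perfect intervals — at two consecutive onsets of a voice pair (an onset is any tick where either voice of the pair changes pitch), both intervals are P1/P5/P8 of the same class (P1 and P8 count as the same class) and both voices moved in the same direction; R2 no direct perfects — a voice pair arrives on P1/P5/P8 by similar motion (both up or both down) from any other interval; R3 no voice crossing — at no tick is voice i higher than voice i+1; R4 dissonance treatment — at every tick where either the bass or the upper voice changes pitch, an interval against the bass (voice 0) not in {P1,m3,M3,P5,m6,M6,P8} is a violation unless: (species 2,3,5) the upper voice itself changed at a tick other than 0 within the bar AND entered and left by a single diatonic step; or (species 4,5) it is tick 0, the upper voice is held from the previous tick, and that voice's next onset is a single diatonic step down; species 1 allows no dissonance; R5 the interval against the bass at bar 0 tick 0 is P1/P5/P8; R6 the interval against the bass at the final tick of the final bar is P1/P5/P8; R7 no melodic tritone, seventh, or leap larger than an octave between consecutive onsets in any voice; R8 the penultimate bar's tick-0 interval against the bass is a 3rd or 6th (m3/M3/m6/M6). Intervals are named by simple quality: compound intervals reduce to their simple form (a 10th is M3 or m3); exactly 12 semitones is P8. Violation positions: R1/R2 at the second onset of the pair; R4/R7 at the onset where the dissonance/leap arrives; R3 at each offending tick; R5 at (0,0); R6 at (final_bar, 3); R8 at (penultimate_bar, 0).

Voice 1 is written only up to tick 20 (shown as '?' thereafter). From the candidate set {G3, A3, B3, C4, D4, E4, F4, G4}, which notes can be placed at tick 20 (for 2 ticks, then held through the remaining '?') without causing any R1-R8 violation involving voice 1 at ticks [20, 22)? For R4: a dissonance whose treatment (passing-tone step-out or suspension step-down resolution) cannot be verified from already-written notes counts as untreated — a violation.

G3: violates R2,R8
A3: violates R4,R8
B3: violates R7
C4: violates R4,R8
D4: violates R2,R7,R8
E4: violates R7
F4: violates R4,R7,R8
G4: violates R2,R7,R8

{}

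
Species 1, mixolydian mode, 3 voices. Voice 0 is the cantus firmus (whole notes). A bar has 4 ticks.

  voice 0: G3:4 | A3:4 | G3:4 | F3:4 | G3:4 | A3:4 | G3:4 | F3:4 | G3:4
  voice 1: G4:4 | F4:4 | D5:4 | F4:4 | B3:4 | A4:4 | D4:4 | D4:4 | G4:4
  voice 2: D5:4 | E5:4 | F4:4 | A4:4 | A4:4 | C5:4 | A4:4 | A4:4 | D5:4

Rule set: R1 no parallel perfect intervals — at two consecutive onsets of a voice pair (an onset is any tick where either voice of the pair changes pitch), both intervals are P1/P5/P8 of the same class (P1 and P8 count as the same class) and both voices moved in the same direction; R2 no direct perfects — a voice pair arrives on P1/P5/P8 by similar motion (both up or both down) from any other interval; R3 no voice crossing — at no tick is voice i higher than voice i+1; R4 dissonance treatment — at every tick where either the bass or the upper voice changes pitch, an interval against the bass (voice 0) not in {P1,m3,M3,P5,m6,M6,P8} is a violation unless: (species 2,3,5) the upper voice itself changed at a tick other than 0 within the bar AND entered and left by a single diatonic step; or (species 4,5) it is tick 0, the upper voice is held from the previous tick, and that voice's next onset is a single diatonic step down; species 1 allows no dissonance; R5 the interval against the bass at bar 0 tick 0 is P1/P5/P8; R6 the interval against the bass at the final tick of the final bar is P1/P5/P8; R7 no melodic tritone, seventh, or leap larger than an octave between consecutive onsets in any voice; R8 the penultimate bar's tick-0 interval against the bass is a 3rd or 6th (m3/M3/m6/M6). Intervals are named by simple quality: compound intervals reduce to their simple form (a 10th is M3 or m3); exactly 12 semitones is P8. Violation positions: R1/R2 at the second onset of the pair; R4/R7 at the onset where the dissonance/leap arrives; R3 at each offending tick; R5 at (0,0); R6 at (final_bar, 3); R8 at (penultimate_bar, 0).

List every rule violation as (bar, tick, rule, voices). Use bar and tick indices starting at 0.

bar 0: v0=G3 v1=G4 v2=D5 downbeat P5
bar 1: v0=A3 v1=F4 v2=E5 downbeat P5
bar 2: v0=G3 v1=D5 v2=F4 downbeat m7
bar 3: v0=F3 v1=F4 v2=A4 downbeat M3
bar 4: v0=G3 v1=B3 v2=A4 downbeat M2
bar 5: v0=A3 v1=A4 v2=C5 downbeat m3
bar 6: v0=G3 v1=D4 v2=A4 downbeat M2
bar 7: v0=F3 v1=D4 v2=A4 downbeat M3
bar 8: v0=G3 v1=G4 v2=D5 downbeat P5
  -> R1 @ bar 1 tick 0 v(0, 2): G3/D5 P5 -> A3/E5 P5 similar
  -> R3 @ bar 2 tick 0 v(1, 2): D5 above F4
  -> R4 @ bar 2 tick 0 v(0, 2): G3/F4 m7 untreated
  -> R7 @ bar 2 tick 0 v(2,): E5->F4 leap 11st
  -> R3 @ bar 2 tick 1 v(1, 2): D5 above F4
  -> R3 @ bar 2 tick 2 v(1, 2): D5 above F4
  -> R3 @ bar 2 tick 3 v(1, 2): D5 above F4
  -> R2 @ bar 3 tick 0 v(0, 1): G3/D5 P5 -> F3/F4 P8 similar
  -> R4 @ bar 4 tick 0 v(0, 2): G3/A4 M2 untreated
  -> R7 @ bar 4 tick 0 v(1,): F4->B3 leap 6st
  -> R2 @ bar 5 tick 0 v(0, 1): G3/B3 M3 -> A3/A4 P8 similar
  -> R7 @ bar 5 tick 0 v(1,): B3->A4 leap 10st
  -> R2 @ bar 6 tick 0 v(0, 1): A3/A4 P8 -> G3/D4 P5 similar
  -> R2 @ bar 6 tick 0 v(1, 2): A4/C5 m3 -> D4/A4 P5 similar
  -> R4 @ bar 6 tick 0 v(0, 2): G3/A4 M2 untreated
  -> R1 @ bar 8 tick 0 v(1, 2): D4/A4 P5 -> G4/D5 P5 similar
  -> R2 @ bar 8 tick 0 v(0, 1): F3/D4 M6 -> G3/G4 P8 similar
  -> R2 @ bar 8 tick 0 v(0, 2): F3/A4 M3 -> G3/D5 P5 similar

(1, 0, R1, (0, 2))
(2, 0, R3, (1, 2))
(2, 0, R4, (0, 2))
(2, 0, R7, (2,))
(2, 1, R3, (1, 2))
(2, 2, R3, (1, 2))
(2, 3, R3, (1, 2))
(3, 0, R2, (0, 1))
(4, 0, R4, (0, 2))
(4, 0, R7, (1,))
(5, 0, R2, (0, 1))
(5, 0, R7, (1,))
(6, 0, R2, (0, 1))
(6, 0, R2, (1, 2))
(6, 0, R4, (0, 2))
(8, 0, R1, (1, 2))
(8, 0, R2, (0, 1))
(8, 0, R2, (0, 2))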